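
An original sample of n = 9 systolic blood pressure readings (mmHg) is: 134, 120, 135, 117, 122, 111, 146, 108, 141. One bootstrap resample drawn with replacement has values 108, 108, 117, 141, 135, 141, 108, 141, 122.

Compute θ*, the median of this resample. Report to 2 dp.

Sorted: 108, 108, 108, 117, 122, 135, 141, 141, 141
Median = middle value = 122.00

θ* = 122.00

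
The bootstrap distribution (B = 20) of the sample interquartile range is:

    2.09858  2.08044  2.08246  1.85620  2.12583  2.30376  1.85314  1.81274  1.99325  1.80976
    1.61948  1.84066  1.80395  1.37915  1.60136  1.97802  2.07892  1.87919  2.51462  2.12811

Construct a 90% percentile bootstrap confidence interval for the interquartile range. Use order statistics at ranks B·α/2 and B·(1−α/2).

(1.37915, 2.30376)

Sorted replicates: 1.37915, 1.60136, 1.61948, 1.80395, 1.80976, 1.81274, 1.84066, 1.85314, 1.85620, 1.87919, 1.97802, 1.99325, 2.07892, 2.08044, 2.08246, 2.09858, 2.12583, 2.12811, 2.30376, 2.51462
α = 0.10; lower rank = 20 × 0.050 = 1; upper rank = 20 × 0.950 = 19.
The 1st smallest replicate is 1.37915; the 19th is 2.30376.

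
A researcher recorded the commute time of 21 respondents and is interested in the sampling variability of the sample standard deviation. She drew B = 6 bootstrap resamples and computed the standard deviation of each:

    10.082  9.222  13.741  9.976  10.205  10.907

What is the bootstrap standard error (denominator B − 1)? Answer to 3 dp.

Bootstrap SE is the standard deviation of the 6 replicate standard deviations.
Mean of replicates: (10.082 + 9.222 + 13.741 + 9.976 + 10.205 + 10.907) / 6 = 64.1330 / 6 = 10.6888
Sum of squared deviations: (−0.6068)² + (−1.4668)² + (+3.0522)² + (−0.7128)² + (−0.4838)² + (+0.2182)² = 12.6254
Variance = 12.6254 / 5 = 2.5251
SE* = √2.5251

SE* = 1.589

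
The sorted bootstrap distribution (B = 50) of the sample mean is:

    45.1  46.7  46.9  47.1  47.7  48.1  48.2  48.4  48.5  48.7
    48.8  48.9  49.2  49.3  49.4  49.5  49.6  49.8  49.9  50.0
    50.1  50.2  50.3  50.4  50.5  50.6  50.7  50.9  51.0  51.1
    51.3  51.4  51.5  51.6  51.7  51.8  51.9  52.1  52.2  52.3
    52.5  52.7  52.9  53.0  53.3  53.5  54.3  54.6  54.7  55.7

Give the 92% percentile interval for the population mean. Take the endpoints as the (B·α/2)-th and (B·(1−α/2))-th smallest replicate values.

α = 0.08; lower rank = 50 × 0.040 = 2; upper rank = 50 × 0.960 = 48.
The 2nd smallest replicate is 46.7; the 48th is 54.6.

(46.7, 54.6)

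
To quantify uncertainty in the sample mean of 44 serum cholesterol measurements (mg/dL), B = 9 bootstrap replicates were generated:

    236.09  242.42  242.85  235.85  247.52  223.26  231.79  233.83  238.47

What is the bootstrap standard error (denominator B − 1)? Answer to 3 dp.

Bootstrap SE is the standard deviation of the 9 replicate means.
Mean of replicates: (236.09 + 242.42 + 242.85 + 235.85 + 247.52 + 223.26 + 231.79 + 233.83 + 238.47) / 9 = 2132.0800 / 9 = 236.8978
Sum of squared deviations: (−0.8078)² + (+5.5222)² + (+5.9522)² + (−1.0478)² + (+10.6222)² + (−13.6378)² + (−5.1078)² + (−3.0678)² + (+1.5722)² = 404.4674
Variance = 404.4674 / 8 = 50.5584
SE* = √50.5584

SE* = 7.110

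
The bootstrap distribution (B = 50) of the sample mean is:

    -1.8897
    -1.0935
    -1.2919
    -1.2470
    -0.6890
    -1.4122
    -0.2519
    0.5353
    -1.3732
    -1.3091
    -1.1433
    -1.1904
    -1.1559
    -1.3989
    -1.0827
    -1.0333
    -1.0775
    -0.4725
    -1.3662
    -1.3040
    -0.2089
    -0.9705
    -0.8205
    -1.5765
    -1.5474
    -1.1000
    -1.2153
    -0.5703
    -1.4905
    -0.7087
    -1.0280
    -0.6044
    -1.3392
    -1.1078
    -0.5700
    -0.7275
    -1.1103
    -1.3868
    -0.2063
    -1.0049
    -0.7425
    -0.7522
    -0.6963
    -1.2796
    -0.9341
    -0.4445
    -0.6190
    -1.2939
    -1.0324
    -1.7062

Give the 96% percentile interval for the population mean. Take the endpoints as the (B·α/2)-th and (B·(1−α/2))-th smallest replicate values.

Sorted replicates: -1.8897, -1.7062, -1.5765, -1.5474, -1.4905, -1.4122, -1.3989, -1.3868, -1.3732, -1.3662, -1.3392, -1.3091, -1.3040, -1.2939, -1.2919, -1.2796, -1.2470, -1.2153, -1.1904, -1.1559, -1.1433, -1.1103, -1.1078, -1.1000, -1.0935, -1.0827, -1.0775, -1.0333, -1.0324, -1.0280, -1.0049, -0.9705, -0.9341, -0.8205, -0.7522, -0.7425, -0.7275, -0.7087, -0.6963, -0.6890, -0.6190, -0.6044, -0.5703, -0.5700, -0.4725, -0.4445, -0.2519, -0.2089, -0.2063, 0.5353
α = 0.04; lower rank = 50 × 0.020 = 1; upper rank = 50 × 0.980 = 49.
The 1st smallest replicate is -1.8897; the 49th is -0.2063.

(-1.8897, -0.2063)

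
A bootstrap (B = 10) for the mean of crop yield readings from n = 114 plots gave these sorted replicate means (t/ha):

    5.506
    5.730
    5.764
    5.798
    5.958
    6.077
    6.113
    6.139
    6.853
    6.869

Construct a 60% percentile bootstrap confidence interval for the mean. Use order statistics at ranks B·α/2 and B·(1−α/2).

(5.730, 6.139)

α = 0.40; lower rank = 10 × 0.200 = 2; upper rank = 10 × 0.800 = 8.
The 2nd smallest replicate is 5.730; the 8th is 6.139.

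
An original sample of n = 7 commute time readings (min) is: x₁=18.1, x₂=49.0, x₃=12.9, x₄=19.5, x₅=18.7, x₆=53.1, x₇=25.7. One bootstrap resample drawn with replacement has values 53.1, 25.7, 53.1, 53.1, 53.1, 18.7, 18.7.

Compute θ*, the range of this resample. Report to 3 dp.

Range = 53.1 − 18.7 = 34.400

θ* = 34.400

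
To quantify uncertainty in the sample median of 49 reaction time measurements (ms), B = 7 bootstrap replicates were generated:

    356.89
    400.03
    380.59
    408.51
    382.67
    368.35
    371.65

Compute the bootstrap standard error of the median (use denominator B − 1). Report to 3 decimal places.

SE* = 18.029

Bootstrap SE is the standard deviation of the 7 replicate medians.
Mean of replicates: (356.89 + 400.03 + 380.59 + 408.51 + 382.67 + 368.35 + 371.65) / 7 = 2668.6900 / 7 = 381.2414
Sum of squared deviations: (−24.3514)² + (+18.7886)² + (−0.6514)² + (+27.2686)² + (+1.4286)² + (−12.8914)² + (−9.5914)² = 1950.2271
Variance = 1950.2271 / 6 = 325.0378
SE* = √325.0378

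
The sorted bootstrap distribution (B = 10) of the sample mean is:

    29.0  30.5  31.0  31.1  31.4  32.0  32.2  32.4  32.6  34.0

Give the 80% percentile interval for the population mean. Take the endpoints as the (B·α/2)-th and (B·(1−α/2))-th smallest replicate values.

(29.0, 32.6)

α = 0.20; lower rank = 10 × 0.100 = 1; upper rank = 10 × 0.900 = 9.
The 1st smallest replicate is 29.0; the 9th is 32.6.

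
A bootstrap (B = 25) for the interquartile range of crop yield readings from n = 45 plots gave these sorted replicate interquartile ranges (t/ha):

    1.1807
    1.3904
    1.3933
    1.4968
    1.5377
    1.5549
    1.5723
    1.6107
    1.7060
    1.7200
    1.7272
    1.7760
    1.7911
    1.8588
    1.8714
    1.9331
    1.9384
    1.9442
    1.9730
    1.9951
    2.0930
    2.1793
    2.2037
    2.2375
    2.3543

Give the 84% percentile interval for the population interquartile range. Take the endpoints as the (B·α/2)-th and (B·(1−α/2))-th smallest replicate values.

(1.3904, 2.2037)

α = 0.16; lower rank = 25 × 0.080 = 2; upper rank = 25 × 0.920 = 23.
The 2nd smallest replicate is 1.3904; the 23rd is 2.2037.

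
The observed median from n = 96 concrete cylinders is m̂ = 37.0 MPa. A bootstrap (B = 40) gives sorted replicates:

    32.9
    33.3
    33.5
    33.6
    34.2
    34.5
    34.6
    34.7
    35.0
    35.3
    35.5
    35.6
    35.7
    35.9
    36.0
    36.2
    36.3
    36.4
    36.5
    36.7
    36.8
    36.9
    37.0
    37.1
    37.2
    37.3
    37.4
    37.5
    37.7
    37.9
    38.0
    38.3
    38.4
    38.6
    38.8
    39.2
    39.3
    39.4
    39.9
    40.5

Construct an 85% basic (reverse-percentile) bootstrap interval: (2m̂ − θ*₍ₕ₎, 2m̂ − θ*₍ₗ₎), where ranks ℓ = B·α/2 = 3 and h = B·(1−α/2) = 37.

Percentile endpoints at ranks 3 and 37: θ*₍3₎ = 33.5, θ*₍37₎ = 39.3.
Basic interval reflects these around m̂:
  lower = 2 × 37.0 − 39.3 = 34.7
  upper = 2 × 37.0 − 33.5 = 40.5

(34.7, 40.5)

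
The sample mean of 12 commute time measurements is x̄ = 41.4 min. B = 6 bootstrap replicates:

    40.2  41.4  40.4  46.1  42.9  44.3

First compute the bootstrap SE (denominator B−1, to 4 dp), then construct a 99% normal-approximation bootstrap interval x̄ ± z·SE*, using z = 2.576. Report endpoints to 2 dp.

Mean of replicates = 42.5500; sum of squared deviations = 27.2550; SE* = √(27.2550/5) = 2.3347
Margin = 2.576 × 2.3347 = 6.014
Interval: 41.4 ± 6.014

(35.39, 47.41)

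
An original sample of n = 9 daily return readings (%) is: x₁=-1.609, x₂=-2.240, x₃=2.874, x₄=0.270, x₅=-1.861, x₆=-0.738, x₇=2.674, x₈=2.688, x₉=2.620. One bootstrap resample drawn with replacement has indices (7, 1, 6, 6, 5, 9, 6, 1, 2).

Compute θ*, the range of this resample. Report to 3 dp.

Resample values: 2.674, -1.609, -0.738, -0.738, -1.861, 2.620, -0.738, -1.609, -2.240.
Range = 2.674 − -2.240 = 4.914

θ* = 4.914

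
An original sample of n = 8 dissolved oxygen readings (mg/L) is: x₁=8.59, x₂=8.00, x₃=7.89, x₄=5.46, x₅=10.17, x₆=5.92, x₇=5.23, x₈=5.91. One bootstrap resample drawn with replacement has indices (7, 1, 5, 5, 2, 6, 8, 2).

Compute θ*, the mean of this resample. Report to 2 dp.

Resample values: 5.23, 8.59, 10.17, 10.17, 8.00, 5.92, 5.91, 8.00.
Mean = (5.23 + 8.59 + 10.17 + 10.17 + 8.00 + 5.92 + 5.91 + 8.00) / 8 = 61.990 / 8 = 7.75

θ* = 7.75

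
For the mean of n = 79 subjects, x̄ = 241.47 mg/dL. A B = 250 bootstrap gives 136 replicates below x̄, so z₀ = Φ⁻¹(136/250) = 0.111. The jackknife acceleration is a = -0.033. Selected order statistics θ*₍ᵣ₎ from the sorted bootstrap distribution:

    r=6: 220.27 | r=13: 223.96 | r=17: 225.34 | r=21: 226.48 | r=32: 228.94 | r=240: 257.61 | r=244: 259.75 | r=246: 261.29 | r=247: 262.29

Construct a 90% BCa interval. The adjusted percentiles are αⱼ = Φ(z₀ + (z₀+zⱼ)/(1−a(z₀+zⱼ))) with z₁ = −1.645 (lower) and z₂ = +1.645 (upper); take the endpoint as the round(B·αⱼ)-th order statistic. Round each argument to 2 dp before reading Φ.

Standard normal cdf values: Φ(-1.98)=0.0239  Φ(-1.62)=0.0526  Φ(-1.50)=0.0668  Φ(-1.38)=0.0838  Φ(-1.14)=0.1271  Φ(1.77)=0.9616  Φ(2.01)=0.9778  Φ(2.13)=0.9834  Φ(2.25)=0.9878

Lower: z₀ + z₁ = 0.111 + (-1.645) = -1.534; 1 − a(z₀+z₁) = 1 − (-0.033)(-1.534) = 0.9494; argument = 0.111 + (-1.534)/0.9494 = -1.5048 → -1.50.
α₁ = Φ(-1.50) = 0.0668; rank = round(250 × 0.0668) = 17; θ*₍17₎ = 225.34.
Upper: z₀ + z₂ = 1.756; 1 − a(z₀+z₂) = 1.0579; argument = 1.7708 → 1.77; α₂ = 0.9616; rank = 240; θ*₍240₎ = 257.61.

(225.34, 257.61)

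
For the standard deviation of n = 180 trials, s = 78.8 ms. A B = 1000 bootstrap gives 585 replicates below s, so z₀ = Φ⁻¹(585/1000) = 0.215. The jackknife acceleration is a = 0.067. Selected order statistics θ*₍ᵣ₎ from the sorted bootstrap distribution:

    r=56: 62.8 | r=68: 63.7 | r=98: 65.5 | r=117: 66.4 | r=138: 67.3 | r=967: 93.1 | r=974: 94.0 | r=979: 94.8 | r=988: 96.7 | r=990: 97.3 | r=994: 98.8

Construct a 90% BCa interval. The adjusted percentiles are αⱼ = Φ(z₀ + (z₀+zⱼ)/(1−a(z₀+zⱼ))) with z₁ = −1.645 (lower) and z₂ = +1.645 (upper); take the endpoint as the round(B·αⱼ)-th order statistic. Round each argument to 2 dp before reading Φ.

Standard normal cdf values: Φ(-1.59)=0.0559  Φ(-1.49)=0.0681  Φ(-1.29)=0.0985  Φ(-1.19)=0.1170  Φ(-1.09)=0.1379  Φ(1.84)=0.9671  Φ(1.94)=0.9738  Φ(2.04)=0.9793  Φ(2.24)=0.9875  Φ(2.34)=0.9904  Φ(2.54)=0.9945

(67.3, 97.3)

Lower: z₀ + z₁ = 0.215 + (-1.645) = -1.430; 1 − a(z₀+z₁) = 1 − (0.067)(-1.430) = 1.0958; argument = 0.215 + (-1.430)/1.0958 = -1.0900 → -1.09.
α₁ = Φ(-1.09) = 0.1379; rank = round(1000 × 0.1379) = 138; θ*₍138₎ = 67.3.
Upper: z₀ + z₂ = 1.860; 1 − a(z₀+z₂) = 0.8754; argument = 2.3398 → 2.34; α₂ = 0.9904; rank = 990; θ*₍990₎ = 97.3.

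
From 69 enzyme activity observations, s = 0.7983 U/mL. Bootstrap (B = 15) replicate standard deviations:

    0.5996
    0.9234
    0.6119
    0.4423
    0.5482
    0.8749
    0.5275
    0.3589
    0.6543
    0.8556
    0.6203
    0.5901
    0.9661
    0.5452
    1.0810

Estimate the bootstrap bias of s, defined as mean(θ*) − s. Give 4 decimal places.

bias = −0.1183

mean(θ*) = (0.5996 + 0.9234 + 0.6119 + 0.4423 + 0.5482 + 0.8749 + 0.5275 + 0.3589 + 0.6543 + 0.8556 + 0.6203 + 0.5901 + 0.9661 + 0.5452 + 1.0810) / 15 = 0.67995
bias = 0.67995 − 0.7983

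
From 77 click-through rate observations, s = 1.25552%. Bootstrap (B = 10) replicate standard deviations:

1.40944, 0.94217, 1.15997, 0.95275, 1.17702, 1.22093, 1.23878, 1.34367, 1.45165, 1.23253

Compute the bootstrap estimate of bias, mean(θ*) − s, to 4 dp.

bias = −0.0426

mean(θ*) = (1.40944 + 0.94217 + 1.15997 + 0.95275 + 1.17702 + 1.22093 + 1.23878 + 1.34367 + 1.45165 + 1.23253) / 10 = 1.21289
bias = 1.21289 − 1.25552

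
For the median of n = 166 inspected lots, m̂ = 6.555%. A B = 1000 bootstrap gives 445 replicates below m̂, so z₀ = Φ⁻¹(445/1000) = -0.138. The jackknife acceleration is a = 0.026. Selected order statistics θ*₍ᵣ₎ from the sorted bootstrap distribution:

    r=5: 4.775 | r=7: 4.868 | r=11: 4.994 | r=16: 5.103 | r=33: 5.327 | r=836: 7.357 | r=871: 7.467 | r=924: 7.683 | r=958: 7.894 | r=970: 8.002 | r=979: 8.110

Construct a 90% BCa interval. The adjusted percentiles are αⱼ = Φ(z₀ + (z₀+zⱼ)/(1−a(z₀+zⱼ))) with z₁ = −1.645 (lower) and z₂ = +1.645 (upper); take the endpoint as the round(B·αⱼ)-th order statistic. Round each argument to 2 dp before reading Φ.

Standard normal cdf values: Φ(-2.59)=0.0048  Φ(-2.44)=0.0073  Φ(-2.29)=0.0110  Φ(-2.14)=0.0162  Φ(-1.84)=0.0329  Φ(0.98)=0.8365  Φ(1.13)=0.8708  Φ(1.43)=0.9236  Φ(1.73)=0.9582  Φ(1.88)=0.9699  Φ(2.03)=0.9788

Lower: z₀ + z₁ = -0.138 + (-1.645) = -1.783; 1 − a(z₀+z₁) = 1 − (0.026)(-1.783) = 1.0464; argument = -0.138 + (-1.783)/1.0464 = -1.8420 → -1.84.
α₁ = Φ(-1.84) = 0.0329; rank = round(1000 × 0.0329) = 33; θ*₍33₎ = 5.327.
Upper: z₀ + z₂ = 1.507; 1 − a(z₀+z₂) = 0.9608; argument = 1.4305 → 1.43; α₂ = 0.9236; rank = 924; θ*₍924₎ = 7.683.

(5.327, 7.683)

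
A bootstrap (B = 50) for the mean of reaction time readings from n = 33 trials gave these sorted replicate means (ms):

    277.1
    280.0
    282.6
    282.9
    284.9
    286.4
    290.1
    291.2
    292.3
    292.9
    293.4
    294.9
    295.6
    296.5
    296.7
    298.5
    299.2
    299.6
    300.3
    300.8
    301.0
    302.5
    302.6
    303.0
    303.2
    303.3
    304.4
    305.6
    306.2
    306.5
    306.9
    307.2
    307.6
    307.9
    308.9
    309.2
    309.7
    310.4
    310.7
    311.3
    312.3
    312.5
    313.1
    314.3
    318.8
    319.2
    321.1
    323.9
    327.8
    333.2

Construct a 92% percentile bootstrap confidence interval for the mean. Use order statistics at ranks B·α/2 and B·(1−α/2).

α = 0.08; lower rank = 50 × 0.040 = 2; upper rank = 50 × 0.960 = 48.
The 2nd smallest replicate is 280.0; the 48th is 323.9.

(280.0, 323.9)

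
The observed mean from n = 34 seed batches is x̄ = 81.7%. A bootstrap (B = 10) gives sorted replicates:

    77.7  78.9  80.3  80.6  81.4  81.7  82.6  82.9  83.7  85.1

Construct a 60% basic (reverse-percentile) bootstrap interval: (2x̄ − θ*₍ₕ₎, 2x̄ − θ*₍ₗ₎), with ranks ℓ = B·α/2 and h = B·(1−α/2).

(80.5, 84.5)

Percentile endpoints at ranks 2 and 8: θ*₍2₎ = 78.9, θ*₍8₎ = 82.9.
Basic interval reflects these around x̄:
  lower = 2 × 81.7 − 82.9 = 80.5
  upper = 2 × 81.7 − 78.9 = 84.5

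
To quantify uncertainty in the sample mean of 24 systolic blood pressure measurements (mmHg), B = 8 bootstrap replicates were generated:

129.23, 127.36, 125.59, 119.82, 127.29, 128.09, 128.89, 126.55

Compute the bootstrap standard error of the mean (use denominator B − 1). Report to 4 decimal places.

Bootstrap SE is the standard deviation of the 8 replicate means.
Mean of replicates: (129.23 + 127.36 + 125.59 + 119.82 + 127.29 + 128.09 + 128.89 + 126.55) / 8 = 1012.82000 / 8 = 126.60250
Sum of squared deviations: (+2.62750)² + (+0.75750)² + (−1.01250)² + (−6.78250)² + (+0.68750)² + (+1.48750)² + (+2.28750)² + (−0.05250)² = 62.42575
Variance = 62.42575 / 7 = 8.91796
SE* = √8.91796

SE* = 2.9863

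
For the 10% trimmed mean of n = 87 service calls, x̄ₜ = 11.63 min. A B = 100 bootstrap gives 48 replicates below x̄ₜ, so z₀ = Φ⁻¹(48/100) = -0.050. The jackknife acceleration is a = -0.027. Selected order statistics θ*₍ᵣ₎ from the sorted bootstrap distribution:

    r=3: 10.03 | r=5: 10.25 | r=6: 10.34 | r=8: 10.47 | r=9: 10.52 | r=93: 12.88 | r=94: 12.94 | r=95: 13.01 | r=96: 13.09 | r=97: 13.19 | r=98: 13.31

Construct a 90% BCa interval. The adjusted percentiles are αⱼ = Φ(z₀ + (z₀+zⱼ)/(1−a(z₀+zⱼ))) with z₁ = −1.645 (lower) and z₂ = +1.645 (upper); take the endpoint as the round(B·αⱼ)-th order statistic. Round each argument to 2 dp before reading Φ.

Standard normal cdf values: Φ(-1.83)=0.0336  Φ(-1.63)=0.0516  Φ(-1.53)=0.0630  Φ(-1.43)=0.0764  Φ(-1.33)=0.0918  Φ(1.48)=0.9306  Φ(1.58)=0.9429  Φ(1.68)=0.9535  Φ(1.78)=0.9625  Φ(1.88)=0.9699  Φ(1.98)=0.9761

Lower: z₀ + z₁ = -0.050 + (-1.645) = -1.695; 1 − a(z₀+z₁) = 1 − (-0.027)(-1.695) = 0.9542; argument = -0.050 + (-1.695)/0.9542 = -1.8263 → -1.83.
α₁ = Φ(-1.83) = 0.0336; rank = round(100 × 0.0336) = 3; θ*₍3₎ = 10.03.
Upper: z₀ + z₂ = 1.595; 1 − a(z₀+z₂) = 1.0431; argument = 1.4791 → 1.48; α₂ = 0.9306; rank = 93; θ*₍93₎ = 12.88.

(10.03, 12.88)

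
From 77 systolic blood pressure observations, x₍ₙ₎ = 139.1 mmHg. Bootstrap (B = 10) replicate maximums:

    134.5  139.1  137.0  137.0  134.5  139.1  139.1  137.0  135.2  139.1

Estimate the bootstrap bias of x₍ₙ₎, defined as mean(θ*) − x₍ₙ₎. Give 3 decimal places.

bias = −1.940

mean(θ*) = (134.5 + 139.1 + 137.0 + 137.0 + 134.5 + 139.1 + 139.1 + 137.0 + 135.2 + 139.1) / 10 = 137.1600
bias = 137.1600 − 139.1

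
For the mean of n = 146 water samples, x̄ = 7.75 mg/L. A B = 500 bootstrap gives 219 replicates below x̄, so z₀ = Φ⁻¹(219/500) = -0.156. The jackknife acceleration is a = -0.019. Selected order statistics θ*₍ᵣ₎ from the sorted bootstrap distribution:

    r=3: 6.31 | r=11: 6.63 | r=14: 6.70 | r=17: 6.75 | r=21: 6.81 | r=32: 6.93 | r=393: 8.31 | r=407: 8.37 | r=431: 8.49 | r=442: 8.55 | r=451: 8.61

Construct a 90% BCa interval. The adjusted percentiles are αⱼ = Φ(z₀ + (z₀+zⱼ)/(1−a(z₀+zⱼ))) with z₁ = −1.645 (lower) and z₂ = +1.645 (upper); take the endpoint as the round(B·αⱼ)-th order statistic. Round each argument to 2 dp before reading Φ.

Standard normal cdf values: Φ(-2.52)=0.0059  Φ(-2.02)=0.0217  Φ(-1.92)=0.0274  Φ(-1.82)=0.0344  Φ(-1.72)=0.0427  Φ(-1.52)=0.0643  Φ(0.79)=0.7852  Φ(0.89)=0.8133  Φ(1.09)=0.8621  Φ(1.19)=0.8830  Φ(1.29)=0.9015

(6.63, 8.61)

Lower: z₀ + z₁ = -0.156 + (-1.645) = -1.801; 1 − a(z₀+z₁) = 1 − (-0.019)(-1.801) = 0.9658; argument = -0.156 + (-1.801)/0.9658 = -2.0208 → -2.02.
α₁ = Φ(-2.02) = 0.0217; rank = round(500 × 0.0217) = 11; θ*₍11₎ = 6.63.
Upper: z₀ + z₂ = 1.489; 1 − a(z₀+z₂) = 1.0283; argument = 1.2920 → 1.29; α₂ = 0.9015; rank = 451; θ*₍451₎ = 8.61.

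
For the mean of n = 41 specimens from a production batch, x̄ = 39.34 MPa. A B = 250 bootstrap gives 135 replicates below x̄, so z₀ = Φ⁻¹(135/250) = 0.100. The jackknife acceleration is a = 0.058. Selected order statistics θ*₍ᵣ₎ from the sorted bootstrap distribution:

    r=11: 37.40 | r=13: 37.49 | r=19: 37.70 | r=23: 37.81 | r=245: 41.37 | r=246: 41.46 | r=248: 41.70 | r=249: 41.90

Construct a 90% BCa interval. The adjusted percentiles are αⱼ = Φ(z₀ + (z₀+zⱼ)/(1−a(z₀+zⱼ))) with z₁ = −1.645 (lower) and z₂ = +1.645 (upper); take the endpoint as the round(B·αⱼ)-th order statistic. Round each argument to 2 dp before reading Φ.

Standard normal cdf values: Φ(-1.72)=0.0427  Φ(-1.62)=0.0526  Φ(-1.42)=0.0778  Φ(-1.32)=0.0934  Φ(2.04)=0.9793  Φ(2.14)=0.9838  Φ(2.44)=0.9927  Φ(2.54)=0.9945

(37.81, 41.37)

Lower: z₀ + z₁ = 0.100 + (-1.645) = -1.545; 1 − a(z₀+z₁) = 1 − (0.058)(-1.545) = 1.0896; argument = 0.100 + (-1.545)/1.0896 = -1.3179 → -1.32.
α₁ = Φ(-1.32) = 0.0934; rank = round(250 × 0.0934) = 23; θ*₍23₎ = 37.81.
Upper: z₀ + z₂ = 1.745; 1 − a(z₀+z₂) = 0.8988; argument = 2.0415 → 2.04; α₂ = 0.9793; rank = 245; θ*₍245₎ = 41.37.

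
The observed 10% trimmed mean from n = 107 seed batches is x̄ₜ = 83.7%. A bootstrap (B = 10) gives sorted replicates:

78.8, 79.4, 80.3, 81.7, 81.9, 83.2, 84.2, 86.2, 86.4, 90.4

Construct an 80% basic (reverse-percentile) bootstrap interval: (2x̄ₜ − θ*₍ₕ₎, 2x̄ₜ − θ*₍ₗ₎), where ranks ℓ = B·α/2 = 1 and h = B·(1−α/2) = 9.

(81.0, 88.6)

Percentile endpoints at ranks 1 and 9: θ*₍1₎ = 78.8, θ*₍9₎ = 86.4.
Basic interval reflects these around x̄ₜ:
  lower = 2 × 83.7 − 86.4 = 81.0
  upper = 2 × 83.7 − 78.8 = 88.6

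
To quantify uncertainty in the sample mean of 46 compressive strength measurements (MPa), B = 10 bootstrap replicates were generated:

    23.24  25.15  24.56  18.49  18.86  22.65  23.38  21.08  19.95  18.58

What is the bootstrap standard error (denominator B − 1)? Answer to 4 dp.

SE* = 2.5302

Bootstrap SE is the standard deviation of the 10 replicate means.
Mean of replicates: (23.24 + 25.15 + 24.56 + 18.49 + 18.86 + 22.65 + 23.38 + 21.08 + 19.95 + 18.58) / 10 = 215.94000 / 10 = 21.59400
Sum of squared deviations: (+1.64600)² + (+3.55600)² + (+2.96600)² + (−3.10400)² + (−2.73400)² + (+1.05600)² + (+1.78600)² + (−0.51400)² + (−1.64400)² + (−3.01400)² = 57.61724
Variance = 57.61724 / 9 = 6.40192
SE* = √6.40192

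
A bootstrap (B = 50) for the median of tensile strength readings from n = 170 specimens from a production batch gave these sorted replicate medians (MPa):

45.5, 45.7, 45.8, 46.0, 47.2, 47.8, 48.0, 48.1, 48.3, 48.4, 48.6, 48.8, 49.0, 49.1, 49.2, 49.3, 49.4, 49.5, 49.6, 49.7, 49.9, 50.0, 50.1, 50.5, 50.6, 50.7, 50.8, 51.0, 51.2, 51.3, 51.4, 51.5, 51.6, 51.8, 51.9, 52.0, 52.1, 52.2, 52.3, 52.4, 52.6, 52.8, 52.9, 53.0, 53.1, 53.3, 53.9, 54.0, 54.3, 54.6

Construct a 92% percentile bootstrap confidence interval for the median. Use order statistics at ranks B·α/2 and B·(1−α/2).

α = 0.08; lower rank = 50 × 0.040 = 2; upper rank = 50 × 0.960 = 48.
The 2nd smallest replicate is 45.7; the 48th is 54.0.

(45.7, 54.0)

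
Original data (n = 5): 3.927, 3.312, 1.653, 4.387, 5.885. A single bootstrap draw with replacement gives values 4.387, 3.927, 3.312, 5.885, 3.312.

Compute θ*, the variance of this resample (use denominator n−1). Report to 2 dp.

θ* = 1.13

Mean = 4.1646; sum of squared deviations = 4.5195
s² = 4.5195 / 4 = 1.1299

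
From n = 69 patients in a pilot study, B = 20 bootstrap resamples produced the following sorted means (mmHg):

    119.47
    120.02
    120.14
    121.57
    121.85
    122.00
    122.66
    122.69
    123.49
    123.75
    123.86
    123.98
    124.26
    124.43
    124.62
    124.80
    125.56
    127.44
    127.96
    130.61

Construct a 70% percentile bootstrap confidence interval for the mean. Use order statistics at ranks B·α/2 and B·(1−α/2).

(120.14, 125.56)

α = 0.30; lower rank = 20 × 0.150 = 3; upper rank = 20 × 0.850 = 17.
The 3rd smallest replicate is 120.14; the 17th is 125.56.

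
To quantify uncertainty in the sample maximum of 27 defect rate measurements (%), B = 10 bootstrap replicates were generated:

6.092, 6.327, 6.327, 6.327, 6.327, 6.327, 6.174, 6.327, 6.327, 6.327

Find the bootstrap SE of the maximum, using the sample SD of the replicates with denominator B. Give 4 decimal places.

SE* = 0.0797

Bootstrap SE is the standard deviation of the 10 replicate maximums.
Mean of replicates: (6.092 + 6.327 + 6.327 + 6.327 + 6.327 + 6.327 + 6.174 + 6.327 + 6.327 + 6.327) / 10 = 62.88200 / 10 = 6.28820
Sum of squared deviations: (−0.19620)² + (+0.03880)² + (+0.03880)² + (+0.03880)² + (+0.03880)² + (+0.03880)² + (−0.11420)² + (+0.03880)² + (+0.03880)² + (+0.03880)² = 0.06358
Variance = 0.06358 / 10 = 0.00636
SE* = √0.00636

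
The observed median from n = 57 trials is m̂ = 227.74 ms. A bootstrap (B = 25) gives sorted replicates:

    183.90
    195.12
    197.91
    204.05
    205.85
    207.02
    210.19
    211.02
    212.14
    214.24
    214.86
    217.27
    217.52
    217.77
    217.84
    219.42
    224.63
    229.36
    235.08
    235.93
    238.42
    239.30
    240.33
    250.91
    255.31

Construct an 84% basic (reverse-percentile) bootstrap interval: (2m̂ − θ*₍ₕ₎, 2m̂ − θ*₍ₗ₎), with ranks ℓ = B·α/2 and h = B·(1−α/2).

Percentile endpoints at ranks 2 and 23: θ*₍2₎ = 195.12, θ*₍23₎ = 240.33.
Basic interval reflects these around m̂:
  lower = 2 × 227.74 − 240.33 = 215.15
  upper = 2 × 227.74 − 195.12 = 260.36

(215.15, 260.36)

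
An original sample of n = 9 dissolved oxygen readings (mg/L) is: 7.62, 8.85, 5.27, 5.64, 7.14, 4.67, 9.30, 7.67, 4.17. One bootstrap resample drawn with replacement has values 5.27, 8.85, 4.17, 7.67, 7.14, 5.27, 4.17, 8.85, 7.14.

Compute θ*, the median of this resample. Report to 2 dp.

Sorted: 4.17, 4.17, 5.27, 5.27, 7.14, 7.14, 7.67, 8.85, 8.85
Median = middle value = 7.14

θ* = 7.14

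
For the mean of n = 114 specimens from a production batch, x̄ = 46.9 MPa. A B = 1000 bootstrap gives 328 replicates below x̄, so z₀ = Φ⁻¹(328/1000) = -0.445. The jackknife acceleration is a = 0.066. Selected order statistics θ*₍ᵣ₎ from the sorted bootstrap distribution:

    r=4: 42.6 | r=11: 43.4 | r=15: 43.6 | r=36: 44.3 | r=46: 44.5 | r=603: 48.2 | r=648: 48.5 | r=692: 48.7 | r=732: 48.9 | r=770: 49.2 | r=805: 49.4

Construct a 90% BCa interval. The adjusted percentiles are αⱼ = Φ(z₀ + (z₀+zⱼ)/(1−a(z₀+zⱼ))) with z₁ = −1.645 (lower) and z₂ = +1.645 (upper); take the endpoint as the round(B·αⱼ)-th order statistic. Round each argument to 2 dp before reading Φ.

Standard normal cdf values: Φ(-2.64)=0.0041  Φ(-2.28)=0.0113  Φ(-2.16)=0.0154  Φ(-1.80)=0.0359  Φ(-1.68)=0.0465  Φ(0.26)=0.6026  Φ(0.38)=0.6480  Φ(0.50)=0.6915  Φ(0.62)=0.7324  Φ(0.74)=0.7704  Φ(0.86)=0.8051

(43.4, 49.4)

Lower: z₀ + z₁ = -0.445 + (-1.645) = -2.090; 1 − a(z₀+z₁) = 1 − (0.066)(-2.090) = 1.1379; argument = -0.445 + (-2.090)/1.1379 = -2.2817 → -2.28.
α₁ = Φ(-2.28) = 0.0113; rank = round(1000 × 0.0113) = 11; θ*₍11₎ = 43.4.
Upper: z₀ + z₂ = 1.200; 1 − a(z₀+z₂) = 0.9208; argument = 0.8582 → 0.86; α₂ = 0.8051; rank = 805; θ*₍805₎ = 49.4.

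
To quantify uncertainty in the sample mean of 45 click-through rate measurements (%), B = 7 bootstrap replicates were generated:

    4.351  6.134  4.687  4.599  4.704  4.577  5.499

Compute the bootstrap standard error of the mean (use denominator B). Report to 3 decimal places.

Bootstrap SE is the standard deviation of the 7 replicate means.
Mean of replicates: (4.351 + 6.134 + 4.687 + 4.599 + 4.704 + 4.577 + 5.499) / 7 = 34.5510 / 7 = 4.9359
Sum of squared deviations: (−0.5849)² + (+1.1981)² + (−0.2489)² + (−0.3369)² + (−0.2319)² + (−0.3589)² + (+0.5631)² = 2.4527
Variance = 2.4527 / 7 = 0.3504
SE* = √0.3504

SE* = 0.592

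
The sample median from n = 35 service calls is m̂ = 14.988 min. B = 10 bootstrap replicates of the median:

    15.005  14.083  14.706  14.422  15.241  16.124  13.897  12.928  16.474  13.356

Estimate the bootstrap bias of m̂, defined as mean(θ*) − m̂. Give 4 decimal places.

mean(θ*) = (15.005 + 14.083 + 14.706 + 14.422 + 15.241 + 16.124 + 13.897 + 12.928 + 16.474 + 13.356) / 10 = 14.62360
bias = 14.62360 − 14.988

bias = −0.3644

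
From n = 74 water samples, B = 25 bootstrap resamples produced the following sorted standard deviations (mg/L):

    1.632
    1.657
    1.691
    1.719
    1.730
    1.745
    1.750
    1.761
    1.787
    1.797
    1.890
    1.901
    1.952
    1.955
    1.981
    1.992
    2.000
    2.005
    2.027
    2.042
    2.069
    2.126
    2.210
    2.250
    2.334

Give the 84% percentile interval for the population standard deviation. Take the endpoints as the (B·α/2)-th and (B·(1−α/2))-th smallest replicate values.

α = 0.16; lower rank = 25 × 0.080 = 2; upper rank = 25 × 0.920 = 23.
The 2nd smallest replicate is 1.657; the 23rd is 2.210.

(1.657, 2.210)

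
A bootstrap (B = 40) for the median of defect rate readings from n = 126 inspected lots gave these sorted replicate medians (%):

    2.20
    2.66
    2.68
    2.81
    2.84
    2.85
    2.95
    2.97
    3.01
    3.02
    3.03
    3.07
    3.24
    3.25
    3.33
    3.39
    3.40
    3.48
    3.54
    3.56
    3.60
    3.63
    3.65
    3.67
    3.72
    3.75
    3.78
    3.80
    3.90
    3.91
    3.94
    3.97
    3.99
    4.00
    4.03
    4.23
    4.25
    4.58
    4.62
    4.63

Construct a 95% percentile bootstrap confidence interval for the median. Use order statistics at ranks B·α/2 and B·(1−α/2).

α = 0.05; lower rank = 40 × 0.025 = 1; upper rank = 40 × 0.975 = 39.
The 1st smallest replicate is 2.20; the 39th is 4.62.

(2.20, 4.62)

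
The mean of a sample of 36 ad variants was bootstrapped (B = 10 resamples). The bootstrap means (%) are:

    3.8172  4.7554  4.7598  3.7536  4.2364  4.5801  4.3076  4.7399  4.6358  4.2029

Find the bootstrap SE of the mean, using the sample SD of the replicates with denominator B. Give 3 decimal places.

SE* = 0.359

Bootstrap SE is the standard deviation of the 10 replicate means.
Mean of replicates: (3.8172 + 4.7554 + 4.7598 + 3.7536 + 4.2364 + 4.5801 + 4.3076 + 4.7399 + 4.6358 + 4.2029) / 10 = 43.78870 / 10 = 4.37887
Sum of squared deviations: (−0.56167)² + (+0.37653)² + (+0.38093)² + (−0.62527)² + (−0.14247)² + (+0.20123)² + (−0.07127)² + (+0.36103)² + (+0.25693)² + (−0.17597)² = 1.28651
Variance = 1.28651 / 10 = 0.12865
SE* = √0.12865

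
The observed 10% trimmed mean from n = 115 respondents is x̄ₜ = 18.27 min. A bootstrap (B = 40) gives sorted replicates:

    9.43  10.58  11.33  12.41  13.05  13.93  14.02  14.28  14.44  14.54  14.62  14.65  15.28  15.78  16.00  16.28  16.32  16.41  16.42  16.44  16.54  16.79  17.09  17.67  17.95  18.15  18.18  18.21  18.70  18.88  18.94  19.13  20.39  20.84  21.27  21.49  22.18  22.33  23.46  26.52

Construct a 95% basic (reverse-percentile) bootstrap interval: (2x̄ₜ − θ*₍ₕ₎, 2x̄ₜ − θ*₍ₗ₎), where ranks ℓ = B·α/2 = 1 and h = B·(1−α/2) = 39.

Percentile endpoints at ranks 1 and 39: θ*₍1₎ = 9.43, θ*₍39₎ = 23.46.
Basic interval reflects these around x̄ₜ:
  lower = 2 × 18.27 − 23.46 = 13.08
  upper = 2 × 18.27 − 9.43 = 27.11

(13.08, 27.11)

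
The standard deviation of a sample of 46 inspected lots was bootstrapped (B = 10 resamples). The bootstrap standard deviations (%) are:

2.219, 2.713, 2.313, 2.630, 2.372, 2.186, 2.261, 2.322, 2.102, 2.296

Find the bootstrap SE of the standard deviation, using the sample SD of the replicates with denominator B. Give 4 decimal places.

Bootstrap SE is the standard deviation of the 10 replicate standard deviations.
Mean of replicates: (2.219 + 2.713 + 2.313 + 2.630 + 2.372 + 2.186 + 2.261 + 2.322 + 2.102 + 2.296) / 10 = 23.41400 / 10 = 2.34140
Sum of squared deviations: (−0.12240)² + (+0.37160)² + (−0.02840)² + (+0.28860)² + (+0.03060)² + (−0.15540)² + (−0.08040)² + (−0.01940)² + (−0.23940)² + (−0.04540)² = 0.32846
Variance = 0.32846 / 10 = 0.03285
SE* = √0.03285

SE* = 0.1812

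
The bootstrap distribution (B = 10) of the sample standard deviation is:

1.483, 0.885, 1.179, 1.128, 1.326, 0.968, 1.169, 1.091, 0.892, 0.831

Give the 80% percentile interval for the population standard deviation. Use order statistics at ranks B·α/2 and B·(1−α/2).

(0.831, 1.326)

Sorted replicates: 0.831, 0.885, 0.892, 0.968, 1.091, 1.128, 1.169, 1.179, 1.326, 1.483
α = 0.20; lower rank = 10 × 0.100 = 1; upper rank = 10 × 0.900 = 9.
The 1st smallest replicate is 0.831; the 9th is 1.326.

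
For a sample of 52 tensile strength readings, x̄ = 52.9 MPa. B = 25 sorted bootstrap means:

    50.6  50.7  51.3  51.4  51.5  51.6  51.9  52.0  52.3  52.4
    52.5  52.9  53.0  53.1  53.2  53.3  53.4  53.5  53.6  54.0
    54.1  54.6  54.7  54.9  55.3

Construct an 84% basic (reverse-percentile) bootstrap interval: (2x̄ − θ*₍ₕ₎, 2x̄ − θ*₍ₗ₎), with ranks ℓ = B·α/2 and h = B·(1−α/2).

Percentile endpoints at ranks 2 and 23: θ*₍2₎ = 50.7, θ*₍23₎ = 54.7.
Basic interval reflects these around x̄:
  lower = 2 × 52.9 − 54.7 = 51.1
  upper = 2 × 52.9 − 50.7 = 55.1

(51.1, 55.1)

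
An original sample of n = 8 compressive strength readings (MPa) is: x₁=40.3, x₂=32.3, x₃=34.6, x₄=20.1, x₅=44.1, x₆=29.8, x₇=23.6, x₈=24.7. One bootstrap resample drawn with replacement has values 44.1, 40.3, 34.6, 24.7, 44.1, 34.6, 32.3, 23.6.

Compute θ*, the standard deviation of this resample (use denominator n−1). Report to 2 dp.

θ* = 7.90

Mean = 34.7875; sum of squared deviations = 437.0088
s² = 437.0088 / 7 = 62.4298
s = √62.4298 = 7.90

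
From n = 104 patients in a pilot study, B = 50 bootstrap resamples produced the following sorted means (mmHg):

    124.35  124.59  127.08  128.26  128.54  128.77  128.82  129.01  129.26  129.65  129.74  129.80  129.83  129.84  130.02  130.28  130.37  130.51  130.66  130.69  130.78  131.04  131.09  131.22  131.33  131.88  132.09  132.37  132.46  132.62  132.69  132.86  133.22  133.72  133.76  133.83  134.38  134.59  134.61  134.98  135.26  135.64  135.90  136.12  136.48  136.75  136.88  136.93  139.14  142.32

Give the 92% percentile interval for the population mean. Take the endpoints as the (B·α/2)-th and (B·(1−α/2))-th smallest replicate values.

(124.59, 136.93)

α = 0.08; lower rank = 50 × 0.040 = 2; upper rank = 50 × 0.960 = 48.
The 2nd smallest replicate is 124.59; the 48th is 136.93.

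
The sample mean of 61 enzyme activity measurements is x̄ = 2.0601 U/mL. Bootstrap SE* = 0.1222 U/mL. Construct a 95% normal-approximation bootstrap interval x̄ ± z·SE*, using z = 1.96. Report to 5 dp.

(1.82059, 2.29961)

Margin = 1.96 × 0.1222 = 0.239512
Interval: 2.0601 ± 0.239512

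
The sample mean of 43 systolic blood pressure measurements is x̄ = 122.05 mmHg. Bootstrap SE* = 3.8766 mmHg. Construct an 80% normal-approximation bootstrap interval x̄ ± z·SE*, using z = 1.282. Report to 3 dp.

(117.080, 127.020)

Margin = 1.282 × 3.8766 = 4.9698
Interval: 122.05 ± 4.9698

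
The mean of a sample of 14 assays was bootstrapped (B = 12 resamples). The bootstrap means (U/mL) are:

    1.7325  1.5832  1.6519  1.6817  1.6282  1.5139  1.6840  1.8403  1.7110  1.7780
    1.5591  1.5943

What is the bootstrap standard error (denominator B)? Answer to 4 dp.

SE* = 0.0904

Bootstrap SE is the standard deviation of the 12 replicate means.
Mean of replicates: (1.7325 + 1.5832 + 1.6519 + 1.6817 + 1.6282 + 1.5139 + 1.6840 + 1.8403 + 1.7110 + 1.7780 + 1.5591 + 1.5943) / 12 = 19.95810 / 12 = 1.66318
Sum of squared deviations: (+0.06932)² + (−0.07998)² + (−0.01128)² + (+0.01852)² + (−0.03497)² + (−0.14928)² + (+0.02082)² + (+0.17712)² + (+0.04783)² + (+0.11482)² + (−0.10408)² + (−0.06888)² = 0.09803
Variance = 0.09803 / 12 = 0.00817
SE* = √0.00817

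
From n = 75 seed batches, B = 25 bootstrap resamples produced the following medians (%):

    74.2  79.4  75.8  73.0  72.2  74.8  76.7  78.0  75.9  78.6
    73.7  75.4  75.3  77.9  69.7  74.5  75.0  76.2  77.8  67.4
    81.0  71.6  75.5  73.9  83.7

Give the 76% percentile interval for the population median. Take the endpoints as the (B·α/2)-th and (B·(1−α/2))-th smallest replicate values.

(71.6, 78.6)

Sorted replicates: 67.4, 69.7, 71.6, 72.2, 73.0, 73.7, 73.9, 74.2, 74.5, 74.8, 75.0, 75.3, 75.4, 75.5, 75.8, 75.9, 76.2, 76.7, 77.8, 77.9, 78.0, 78.6, 79.4, 81.0, 83.7
α = 0.24; lower rank = 25 × 0.120 = 3; upper rank = 25 × 0.880 = 22.
The 3rd smallest replicate is 71.6; the 22nd is 78.6.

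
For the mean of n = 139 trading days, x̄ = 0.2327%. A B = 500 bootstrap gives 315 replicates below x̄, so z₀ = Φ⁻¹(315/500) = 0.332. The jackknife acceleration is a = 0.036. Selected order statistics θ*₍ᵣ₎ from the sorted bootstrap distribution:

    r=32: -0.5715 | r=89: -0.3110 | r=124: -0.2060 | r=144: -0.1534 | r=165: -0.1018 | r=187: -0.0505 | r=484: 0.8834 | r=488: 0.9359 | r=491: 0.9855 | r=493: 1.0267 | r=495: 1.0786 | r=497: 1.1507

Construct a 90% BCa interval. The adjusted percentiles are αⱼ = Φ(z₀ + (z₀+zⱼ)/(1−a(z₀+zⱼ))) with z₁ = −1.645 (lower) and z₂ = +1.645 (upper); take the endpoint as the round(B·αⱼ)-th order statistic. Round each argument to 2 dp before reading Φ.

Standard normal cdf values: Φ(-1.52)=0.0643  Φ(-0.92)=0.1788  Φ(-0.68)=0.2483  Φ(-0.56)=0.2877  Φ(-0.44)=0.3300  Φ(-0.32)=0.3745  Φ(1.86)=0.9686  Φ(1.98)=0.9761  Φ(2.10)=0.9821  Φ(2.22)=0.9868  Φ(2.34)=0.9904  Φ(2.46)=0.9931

(-0.3110, 1.1507)

Lower: z₀ + z₁ = 0.332 + (-1.645) = -1.313; 1 − a(z₀+z₁) = 1 − (0.036)(-1.313) = 1.0473; argument = 0.332 + (-1.313)/1.0473 = -0.9217 → -0.92.
α₁ = Φ(-0.92) = 0.1788; rank = round(500 × 0.1788) = 89; θ*₍89₎ = -0.3110.
Upper: z₀ + z₂ = 1.977; 1 − a(z₀+z₂) = 0.9288; argument = 2.4605 → 2.46; α₂ = 0.9931; rank = 497; θ*₍497₎ = 1.1507.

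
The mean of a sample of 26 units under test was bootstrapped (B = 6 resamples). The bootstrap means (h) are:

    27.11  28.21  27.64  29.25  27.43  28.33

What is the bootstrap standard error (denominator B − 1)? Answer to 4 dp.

SE* = 0.7697

Bootstrap SE is the standard deviation of the 6 replicate means.
Mean of replicates: (27.11 + 28.21 + 27.64 + 29.25 + 27.43 + 28.33) / 6 = 167.97000 / 6 = 27.99500
Sum of squared deviations: (−0.88500)² + (+0.21500)² + (−0.35500)² + (+1.25500)² + (−0.56500)² + (+0.33500)² = 2.96195
Variance = 2.96195 / 5 = 0.59239
SE* = √0.59239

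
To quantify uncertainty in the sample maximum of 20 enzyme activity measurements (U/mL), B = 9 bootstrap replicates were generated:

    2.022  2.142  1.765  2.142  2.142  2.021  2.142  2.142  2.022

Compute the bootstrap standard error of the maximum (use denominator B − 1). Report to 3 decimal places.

SE* = 0.125

Bootstrap SE is the standard deviation of the 9 replicate maximums.
Mean of replicates: (2.022 + 2.142 + 1.765 + 2.142 + 2.142 + 2.021 + 2.142 + 2.142 + 2.022) / 9 = 18.5400 / 9 = 2.0600
Sum of squared deviations: (−0.0380)² + (+0.0820)² + (−0.2950)² + (+0.0820)² + (+0.0820)² + (−0.0390)² + (+0.0820)² + (+0.0820)² + (−0.0380)² = 0.1251
Variance = 0.1251 / 8 = 0.0156
SE* = √0.0156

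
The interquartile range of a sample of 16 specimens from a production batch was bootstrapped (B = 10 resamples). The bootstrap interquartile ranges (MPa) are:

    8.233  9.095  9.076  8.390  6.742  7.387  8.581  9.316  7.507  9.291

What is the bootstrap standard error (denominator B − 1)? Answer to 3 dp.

Bootstrap SE is the standard deviation of the 10 replicate interquartile ranges.
Mean of replicates: (8.233 + 9.095 + 9.076 + 8.390 + 6.742 + 7.387 + 8.581 + 9.316 + 7.507 + 9.291) / 10 = 83.6180 / 10 = 8.3618
Sum of squared deviations: (−0.1288)² + (+0.7332)² + (+0.7142)² + (+0.0282)² + (−1.6198)² + (−0.9748)² + (+0.2192)² + (+0.9542)² + (−0.8548)² + (+0.9292)² = 7.1917
Variance = 7.1917 / 9 = 0.7991
SE* = √0.7991

SE* = 0.894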